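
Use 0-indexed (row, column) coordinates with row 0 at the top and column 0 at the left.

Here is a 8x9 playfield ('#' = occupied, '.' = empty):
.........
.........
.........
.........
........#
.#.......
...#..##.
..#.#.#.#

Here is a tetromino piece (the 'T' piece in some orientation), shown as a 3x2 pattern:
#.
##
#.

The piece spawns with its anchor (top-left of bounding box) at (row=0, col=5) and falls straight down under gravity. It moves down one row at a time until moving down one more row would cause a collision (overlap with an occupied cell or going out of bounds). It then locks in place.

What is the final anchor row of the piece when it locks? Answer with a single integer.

Answer: 4

Derivation:
Spawn at (row=0, col=5). Try each row:
  row 0: fits
  row 1: fits
  row 2: fits
  row 3: fits
  row 4: fits
  row 5: blocked -> lock at row 4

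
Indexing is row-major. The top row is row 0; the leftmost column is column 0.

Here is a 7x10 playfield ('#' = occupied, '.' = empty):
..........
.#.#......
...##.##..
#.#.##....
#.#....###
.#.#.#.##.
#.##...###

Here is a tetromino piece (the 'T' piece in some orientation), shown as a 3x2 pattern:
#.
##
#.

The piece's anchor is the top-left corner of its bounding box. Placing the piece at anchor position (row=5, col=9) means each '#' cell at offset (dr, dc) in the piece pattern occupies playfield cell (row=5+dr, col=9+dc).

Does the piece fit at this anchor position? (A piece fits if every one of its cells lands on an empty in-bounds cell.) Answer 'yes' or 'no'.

Answer: no

Derivation:
Check each piece cell at anchor (5, 9):
  offset (0,0) -> (5,9): empty -> OK
  offset (1,0) -> (6,9): occupied ('#') -> FAIL
  offset (1,1) -> (6,10): out of bounds -> FAIL
  offset (2,0) -> (7,9): out of bounds -> FAIL
All cells valid: no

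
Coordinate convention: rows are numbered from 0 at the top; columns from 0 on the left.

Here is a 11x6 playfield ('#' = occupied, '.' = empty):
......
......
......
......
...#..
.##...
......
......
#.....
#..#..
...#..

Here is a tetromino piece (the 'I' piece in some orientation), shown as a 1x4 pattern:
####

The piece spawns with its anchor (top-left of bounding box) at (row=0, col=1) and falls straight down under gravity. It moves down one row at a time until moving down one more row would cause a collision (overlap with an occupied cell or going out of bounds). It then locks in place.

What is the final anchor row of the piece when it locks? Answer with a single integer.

Spawn at (row=0, col=1). Try each row:
  row 0: fits
  row 1: fits
  row 2: fits
  row 3: fits
  row 4: blocked -> lock at row 3

Answer: 3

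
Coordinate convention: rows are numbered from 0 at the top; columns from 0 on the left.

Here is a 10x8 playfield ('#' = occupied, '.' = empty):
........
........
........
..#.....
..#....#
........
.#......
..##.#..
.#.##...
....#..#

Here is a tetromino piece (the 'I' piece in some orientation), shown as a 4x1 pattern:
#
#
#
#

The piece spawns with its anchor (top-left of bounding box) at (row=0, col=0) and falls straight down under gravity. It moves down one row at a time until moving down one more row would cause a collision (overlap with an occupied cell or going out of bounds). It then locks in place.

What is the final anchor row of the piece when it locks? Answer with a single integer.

Spawn at (row=0, col=0). Try each row:
  row 0: fits
  row 1: fits
  row 2: fits
  row 3: fits
  row 4: fits
  row 5: fits
  row 6: fits
  row 7: blocked -> lock at row 6

Answer: 6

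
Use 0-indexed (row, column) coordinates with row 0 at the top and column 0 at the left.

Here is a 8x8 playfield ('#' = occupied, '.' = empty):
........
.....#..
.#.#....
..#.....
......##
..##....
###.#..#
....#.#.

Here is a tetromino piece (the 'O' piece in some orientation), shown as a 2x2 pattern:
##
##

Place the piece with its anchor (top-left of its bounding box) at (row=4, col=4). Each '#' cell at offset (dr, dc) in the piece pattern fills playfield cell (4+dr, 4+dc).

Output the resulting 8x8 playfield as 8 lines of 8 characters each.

Answer: ........
.....#..
.#.#....
..#.....
....####
..####..
###.#..#
....#.#.

Derivation:
Fill (4+0,4+0) = (4,4)
Fill (4+0,4+1) = (4,5)
Fill (4+1,4+0) = (5,4)
Fill (4+1,4+1) = (5,5)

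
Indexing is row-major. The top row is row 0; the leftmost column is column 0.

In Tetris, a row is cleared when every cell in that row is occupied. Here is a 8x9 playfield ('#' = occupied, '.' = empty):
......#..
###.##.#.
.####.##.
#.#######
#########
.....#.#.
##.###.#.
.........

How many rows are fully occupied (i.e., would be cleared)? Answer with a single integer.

Answer: 1

Derivation:
Check each row:
  row 0: 8 empty cells -> not full
  row 1: 3 empty cells -> not full
  row 2: 3 empty cells -> not full
  row 3: 1 empty cell -> not full
  row 4: 0 empty cells -> FULL (clear)
  row 5: 7 empty cells -> not full
  row 6: 3 empty cells -> not full
  row 7: 9 empty cells -> not full
Total rows cleared: 1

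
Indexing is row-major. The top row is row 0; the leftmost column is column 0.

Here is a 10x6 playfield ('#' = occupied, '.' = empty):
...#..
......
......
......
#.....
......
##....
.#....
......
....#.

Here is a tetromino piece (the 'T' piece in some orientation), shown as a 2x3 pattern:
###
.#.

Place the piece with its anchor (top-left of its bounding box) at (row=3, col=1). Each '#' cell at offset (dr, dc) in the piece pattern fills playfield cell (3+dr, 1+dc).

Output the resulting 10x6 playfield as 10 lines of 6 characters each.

Fill (3+0,1+0) = (3,1)
Fill (3+0,1+1) = (3,2)
Fill (3+0,1+2) = (3,3)
Fill (3+1,1+1) = (4,2)

Answer: ...#..
......
......
.###..
#.#...
......
##....
.#....
......
....#.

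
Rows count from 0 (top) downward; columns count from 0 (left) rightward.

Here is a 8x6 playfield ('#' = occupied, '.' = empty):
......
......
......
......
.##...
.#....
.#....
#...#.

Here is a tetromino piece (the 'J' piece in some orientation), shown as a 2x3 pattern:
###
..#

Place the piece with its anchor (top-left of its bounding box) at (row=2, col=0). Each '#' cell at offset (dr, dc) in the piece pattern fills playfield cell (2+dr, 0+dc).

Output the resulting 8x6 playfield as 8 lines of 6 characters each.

Fill (2+0,0+0) = (2,0)
Fill (2+0,0+1) = (2,1)
Fill (2+0,0+2) = (2,2)
Fill (2+1,0+2) = (3,2)

Answer: ......
......
###...
..#...
.##...
.#....
.#....
#...#.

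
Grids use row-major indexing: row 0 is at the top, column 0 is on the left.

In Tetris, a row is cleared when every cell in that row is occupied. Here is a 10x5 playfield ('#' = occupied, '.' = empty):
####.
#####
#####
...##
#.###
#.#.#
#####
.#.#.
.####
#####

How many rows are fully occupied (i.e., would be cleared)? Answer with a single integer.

Check each row:
  row 0: 1 empty cell -> not full
  row 1: 0 empty cells -> FULL (clear)
  row 2: 0 empty cells -> FULL (clear)
  row 3: 3 empty cells -> not full
  row 4: 1 empty cell -> not full
  row 5: 2 empty cells -> not full
  row 6: 0 empty cells -> FULL (clear)
  row 7: 3 empty cells -> not full
  row 8: 1 empty cell -> not full
  row 9: 0 empty cells -> FULL (clear)
Total rows cleared: 4

Answer: 4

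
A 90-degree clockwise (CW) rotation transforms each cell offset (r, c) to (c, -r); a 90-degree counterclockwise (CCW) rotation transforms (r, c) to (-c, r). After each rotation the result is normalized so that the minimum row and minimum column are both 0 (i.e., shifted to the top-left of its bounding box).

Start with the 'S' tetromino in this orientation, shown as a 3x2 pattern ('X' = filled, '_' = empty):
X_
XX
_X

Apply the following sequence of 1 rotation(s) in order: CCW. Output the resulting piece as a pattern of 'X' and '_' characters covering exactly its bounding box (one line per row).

Start:
X_
XX
_X
After rotation 1 (CCW):
_XX
XX_

Answer: _XX
XX_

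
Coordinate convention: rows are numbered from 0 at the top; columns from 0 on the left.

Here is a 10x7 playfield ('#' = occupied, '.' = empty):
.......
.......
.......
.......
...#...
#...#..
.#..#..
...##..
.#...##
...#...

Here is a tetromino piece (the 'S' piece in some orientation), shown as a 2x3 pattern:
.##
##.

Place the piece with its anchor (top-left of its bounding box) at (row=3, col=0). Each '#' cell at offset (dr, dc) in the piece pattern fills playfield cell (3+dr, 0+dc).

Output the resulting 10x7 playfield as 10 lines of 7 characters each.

Answer: .......
.......
.......
.##....
##.#...
#...#..
.#..#..
...##..
.#...##
...#...

Derivation:
Fill (3+0,0+1) = (3,1)
Fill (3+0,0+2) = (3,2)
Fill (3+1,0+0) = (4,0)
Fill (3+1,0+1) = (4,1)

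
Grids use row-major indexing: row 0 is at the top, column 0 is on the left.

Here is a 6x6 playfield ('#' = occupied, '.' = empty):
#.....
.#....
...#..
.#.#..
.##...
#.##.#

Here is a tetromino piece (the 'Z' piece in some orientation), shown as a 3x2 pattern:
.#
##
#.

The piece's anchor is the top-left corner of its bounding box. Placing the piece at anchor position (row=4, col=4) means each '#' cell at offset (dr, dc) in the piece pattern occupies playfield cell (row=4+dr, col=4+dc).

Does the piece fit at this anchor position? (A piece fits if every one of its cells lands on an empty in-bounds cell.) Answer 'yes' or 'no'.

Check each piece cell at anchor (4, 4):
  offset (0,1) -> (4,5): empty -> OK
  offset (1,0) -> (5,4): empty -> OK
  offset (1,1) -> (5,5): occupied ('#') -> FAIL
  offset (2,0) -> (6,4): out of bounds -> FAIL
All cells valid: no

Answer: no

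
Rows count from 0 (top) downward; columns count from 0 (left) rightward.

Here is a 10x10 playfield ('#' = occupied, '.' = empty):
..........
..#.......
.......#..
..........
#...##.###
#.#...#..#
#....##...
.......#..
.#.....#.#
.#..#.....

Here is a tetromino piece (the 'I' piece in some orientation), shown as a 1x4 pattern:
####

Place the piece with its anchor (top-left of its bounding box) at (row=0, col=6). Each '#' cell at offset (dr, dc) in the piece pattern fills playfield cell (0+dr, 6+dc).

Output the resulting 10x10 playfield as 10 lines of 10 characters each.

Fill (0+0,6+0) = (0,6)
Fill (0+0,6+1) = (0,7)
Fill (0+0,6+2) = (0,8)
Fill (0+0,6+3) = (0,9)

Answer: ......####
..#.......
.......#..
..........
#...##.###
#.#...#..#
#....##...
.......#..
.#.....#.#
.#..#.....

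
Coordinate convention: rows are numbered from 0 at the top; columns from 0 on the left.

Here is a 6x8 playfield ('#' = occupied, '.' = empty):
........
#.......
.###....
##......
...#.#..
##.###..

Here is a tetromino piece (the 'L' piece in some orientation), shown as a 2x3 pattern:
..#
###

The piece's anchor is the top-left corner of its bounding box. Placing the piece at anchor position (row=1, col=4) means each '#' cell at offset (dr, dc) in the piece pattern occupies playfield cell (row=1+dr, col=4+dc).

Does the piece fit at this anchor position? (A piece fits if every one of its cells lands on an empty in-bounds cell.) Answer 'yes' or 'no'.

Check each piece cell at anchor (1, 4):
  offset (0,2) -> (1,6): empty -> OK
  offset (1,0) -> (2,4): empty -> OK
  offset (1,1) -> (2,5): empty -> OK
  offset (1,2) -> (2,6): empty -> OK
All cells valid: yes

Answer: yes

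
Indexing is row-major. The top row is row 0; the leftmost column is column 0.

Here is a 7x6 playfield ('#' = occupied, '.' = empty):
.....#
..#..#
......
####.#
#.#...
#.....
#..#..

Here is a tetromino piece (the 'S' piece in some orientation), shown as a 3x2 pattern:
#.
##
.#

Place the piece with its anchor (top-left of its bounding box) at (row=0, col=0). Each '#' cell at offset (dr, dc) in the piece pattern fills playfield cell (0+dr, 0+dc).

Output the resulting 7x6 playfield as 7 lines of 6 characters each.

Answer: #....#
###..#
.#....
####.#
#.#...
#.....
#..#..

Derivation:
Fill (0+0,0+0) = (0,0)
Fill (0+1,0+0) = (1,0)
Fill (0+1,0+1) = (1,1)
Fill (0+2,0+1) = (2,1)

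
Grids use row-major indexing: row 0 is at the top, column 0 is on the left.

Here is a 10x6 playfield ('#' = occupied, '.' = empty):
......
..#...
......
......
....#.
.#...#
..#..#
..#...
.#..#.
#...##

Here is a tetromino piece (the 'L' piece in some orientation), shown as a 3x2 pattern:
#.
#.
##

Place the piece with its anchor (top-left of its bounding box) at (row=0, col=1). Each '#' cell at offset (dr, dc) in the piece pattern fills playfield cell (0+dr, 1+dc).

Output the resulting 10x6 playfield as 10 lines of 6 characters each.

Fill (0+0,1+0) = (0,1)
Fill (0+1,1+0) = (1,1)
Fill (0+2,1+0) = (2,1)
Fill (0+2,1+1) = (2,2)

Answer: .#....
.##...
.##...
......
....#.
.#...#
..#..#
..#...
.#..#.
#...##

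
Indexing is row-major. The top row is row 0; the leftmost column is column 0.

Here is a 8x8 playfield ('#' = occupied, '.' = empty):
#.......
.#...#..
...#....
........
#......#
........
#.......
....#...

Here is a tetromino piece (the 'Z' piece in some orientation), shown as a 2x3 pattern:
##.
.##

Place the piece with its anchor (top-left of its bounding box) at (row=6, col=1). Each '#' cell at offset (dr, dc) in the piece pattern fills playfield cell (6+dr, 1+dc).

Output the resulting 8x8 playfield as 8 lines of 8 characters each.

Fill (6+0,1+0) = (6,1)
Fill (6+0,1+1) = (6,2)
Fill (6+1,1+1) = (7,2)
Fill (6+1,1+2) = (7,3)

Answer: #.......
.#...#..
...#....
........
#......#
........
###.....
..###...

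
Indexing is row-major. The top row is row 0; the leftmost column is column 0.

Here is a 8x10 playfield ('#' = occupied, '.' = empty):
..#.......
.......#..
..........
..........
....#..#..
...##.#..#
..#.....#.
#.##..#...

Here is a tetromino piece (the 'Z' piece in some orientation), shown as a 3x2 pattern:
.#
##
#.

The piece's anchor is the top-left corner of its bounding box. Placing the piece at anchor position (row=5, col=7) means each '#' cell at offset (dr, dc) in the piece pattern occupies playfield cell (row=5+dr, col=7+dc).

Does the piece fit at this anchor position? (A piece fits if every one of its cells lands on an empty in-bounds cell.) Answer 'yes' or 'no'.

Answer: no

Derivation:
Check each piece cell at anchor (5, 7):
  offset (0,1) -> (5,8): empty -> OK
  offset (1,0) -> (6,7): empty -> OK
  offset (1,1) -> (6,8): occupied ('#') -> FAIL
  offset (2,0) -> (7,7): empty -> OK
All cells valid: no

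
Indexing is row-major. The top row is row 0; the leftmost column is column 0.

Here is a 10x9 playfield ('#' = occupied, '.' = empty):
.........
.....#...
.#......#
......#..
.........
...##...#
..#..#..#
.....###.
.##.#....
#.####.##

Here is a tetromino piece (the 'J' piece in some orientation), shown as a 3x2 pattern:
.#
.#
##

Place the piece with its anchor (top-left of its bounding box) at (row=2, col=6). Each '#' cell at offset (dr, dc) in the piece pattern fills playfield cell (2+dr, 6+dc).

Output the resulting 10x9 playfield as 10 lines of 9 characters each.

Fill (2+0,6+1) = (2,7)
Fill (2+1,6+1) = (3,7)
Fill (2+2,6+0) = (4,6)
Fill (2+2,6+1) = (4,7)

Answer: .........
.....#...
.#.....##
......##.
......##.
...##...#
..#..#..#
.....###.
.##.#....
#.####.##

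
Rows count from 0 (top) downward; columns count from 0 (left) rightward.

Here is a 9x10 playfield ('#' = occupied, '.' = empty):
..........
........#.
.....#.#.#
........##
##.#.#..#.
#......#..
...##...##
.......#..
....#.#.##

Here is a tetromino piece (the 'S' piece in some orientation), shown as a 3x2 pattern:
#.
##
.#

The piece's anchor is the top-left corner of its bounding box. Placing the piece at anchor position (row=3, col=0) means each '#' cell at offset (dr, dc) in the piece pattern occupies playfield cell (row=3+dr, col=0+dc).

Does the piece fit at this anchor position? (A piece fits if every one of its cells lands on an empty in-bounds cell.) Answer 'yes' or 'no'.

Answer: no

Derivation:
Check each piece cell at anchor (3, 0):
  offset (0,0) -> (3,0): empty -> OK
  offset (1,0) -> (4,0): occupied ('#') -> FAIL
  offset (1,1) -> (4,1): occupied ('#') -> FAIL
  offset (2,1) -> (5,1): empty -> OK
All cells valid: no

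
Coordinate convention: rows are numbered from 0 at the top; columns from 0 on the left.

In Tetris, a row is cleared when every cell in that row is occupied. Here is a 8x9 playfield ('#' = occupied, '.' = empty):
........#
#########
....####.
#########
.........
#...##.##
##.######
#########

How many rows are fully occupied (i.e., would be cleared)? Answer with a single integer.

Answer: 3

Derivation:
Check each row:
  row 0: 8 empty cells -> not full
  row 1: 0 empty cells -> FULL (clear)
  row 2: 5 empty cells -> not full
  row 3: 0 empty cells -> FULL (clear)
  row 4: 9 empty cells -> not full
  row 5: 4 empty cells -> not full
  row 6: 1 empty cell -> not full
  row 7: 0 empty cells -> FULL (clear)
Total rows cleared: 3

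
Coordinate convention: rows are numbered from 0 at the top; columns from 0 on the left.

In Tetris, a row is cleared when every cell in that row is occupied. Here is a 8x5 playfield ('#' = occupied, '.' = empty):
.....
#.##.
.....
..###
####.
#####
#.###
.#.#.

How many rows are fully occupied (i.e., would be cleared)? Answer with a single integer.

Check each row:
  row 0: 5 empty cells -> not full
  row 1: 2 empty cells -> not full
  row 2: 5 empty cells -> not full
  row 3: 2 empty cells -> not full
  row 4: 1 empty cell -> not full
  row 5: 0 empty cells -> FULL (clear)
  row 6: 1 empty cell -> not full
  row 7: 3 empty cells -> not full
Total rows cleared: 1

Answer: 1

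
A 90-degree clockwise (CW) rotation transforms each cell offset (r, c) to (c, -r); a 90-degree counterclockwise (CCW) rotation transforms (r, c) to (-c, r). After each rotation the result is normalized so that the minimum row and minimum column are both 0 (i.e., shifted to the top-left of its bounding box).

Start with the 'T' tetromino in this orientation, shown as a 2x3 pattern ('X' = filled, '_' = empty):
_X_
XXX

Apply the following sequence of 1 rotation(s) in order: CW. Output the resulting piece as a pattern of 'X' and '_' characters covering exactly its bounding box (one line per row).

Start:
_X_
XXX
After rotation 1 (CW):
X_
XX
X_

Answer: X_
XX
X_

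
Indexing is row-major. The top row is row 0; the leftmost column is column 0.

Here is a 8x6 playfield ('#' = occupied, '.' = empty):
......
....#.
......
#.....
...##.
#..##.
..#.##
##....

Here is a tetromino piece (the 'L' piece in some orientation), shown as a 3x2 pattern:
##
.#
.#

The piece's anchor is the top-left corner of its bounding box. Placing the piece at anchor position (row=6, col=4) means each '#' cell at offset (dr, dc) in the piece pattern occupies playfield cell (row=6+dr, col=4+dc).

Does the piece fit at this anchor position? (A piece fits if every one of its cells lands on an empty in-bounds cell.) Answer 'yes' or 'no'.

Answer: no

Derivation:
Check each piece cell at anchor (6, 4):
  offset (0,0) -> (6,4): occupied ('#') -> FAIL
  offset (0,1) -> (6,5): occupied ('#') -> FAIL
  offset (1,1) -> (7,5): empty -> OK
  offset (2,1) -> (8,5): out of bounds -> FAIL
All cells valid: no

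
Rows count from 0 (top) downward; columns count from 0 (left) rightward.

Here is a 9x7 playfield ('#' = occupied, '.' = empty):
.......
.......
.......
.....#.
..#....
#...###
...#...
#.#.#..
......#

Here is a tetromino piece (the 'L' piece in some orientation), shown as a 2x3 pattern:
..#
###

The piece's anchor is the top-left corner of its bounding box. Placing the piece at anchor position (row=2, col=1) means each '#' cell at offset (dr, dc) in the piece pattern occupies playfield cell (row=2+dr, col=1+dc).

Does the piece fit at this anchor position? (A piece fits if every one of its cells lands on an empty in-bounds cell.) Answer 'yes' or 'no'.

Answer: yes

Derivation:
Check each piece cell at anchor (2, 1):
  offset (0,2) -> (2,3): empty -> OK
  offset (1,0) -> (3,1): empty -> OK
  offset (1,1) -> (3,2): empty -> OK
  offset (1,2) -> (3,3): empty -> OK
All cells valid: yes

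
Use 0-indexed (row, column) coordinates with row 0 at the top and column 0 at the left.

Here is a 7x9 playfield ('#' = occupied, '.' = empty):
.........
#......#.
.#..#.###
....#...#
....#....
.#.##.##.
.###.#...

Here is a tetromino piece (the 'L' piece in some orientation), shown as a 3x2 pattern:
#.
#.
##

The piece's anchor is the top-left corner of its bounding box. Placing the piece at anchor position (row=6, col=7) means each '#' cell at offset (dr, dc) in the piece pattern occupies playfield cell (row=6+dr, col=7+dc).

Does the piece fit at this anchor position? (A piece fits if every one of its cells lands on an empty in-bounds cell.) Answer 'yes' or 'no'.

Answer: no

Derivation:
Check each piece cell at anchor (6, 7):
  offset (0,0) -> (6,7): empty -> OK
  offset (1,0) -> (7,7): out of bounds -> FAIL
  offset (2,0) -> (8,7): out of bounds -> FAIL
  offset (2,1) -> (8,8): out of bounds -> FAIL
All cells valid: no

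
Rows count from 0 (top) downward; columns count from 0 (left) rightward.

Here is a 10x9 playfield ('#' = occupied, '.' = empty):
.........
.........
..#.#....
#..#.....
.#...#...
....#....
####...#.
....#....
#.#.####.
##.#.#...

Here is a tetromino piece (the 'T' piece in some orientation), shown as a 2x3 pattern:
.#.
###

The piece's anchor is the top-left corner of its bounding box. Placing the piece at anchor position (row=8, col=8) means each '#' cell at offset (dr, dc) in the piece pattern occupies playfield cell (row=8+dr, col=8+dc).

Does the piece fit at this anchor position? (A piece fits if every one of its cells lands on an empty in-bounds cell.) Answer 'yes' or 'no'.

Answer: no

Derivation:
Check each piece cell at anchor (8, 8):
  offset (0,1) -> (8,9): out of bounds -> FAIL
  offset (1,0) -> (9,8): empty -> OK
  offset (1,1) -> (9,9): out of bounds -> FAIL
  offset (1,2) -> (9,10): out of bounds -> FAIL
All cells valid: no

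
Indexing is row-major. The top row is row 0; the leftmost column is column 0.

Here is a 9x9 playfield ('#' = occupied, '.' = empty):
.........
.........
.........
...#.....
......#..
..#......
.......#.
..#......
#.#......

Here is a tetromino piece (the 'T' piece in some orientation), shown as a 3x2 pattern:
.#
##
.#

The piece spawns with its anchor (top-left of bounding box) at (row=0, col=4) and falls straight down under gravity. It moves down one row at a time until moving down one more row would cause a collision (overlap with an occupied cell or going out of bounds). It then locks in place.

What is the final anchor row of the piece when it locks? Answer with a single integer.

Spawn at (row=0, col=4). Try each row:
  row 0: fits
  row 1: fits
  row 2: fits
  row 3: fits
  row 4: fits
  row 5: fits
  row 6: fits
  row 7: blocked -> lock at row 6

Answer: 6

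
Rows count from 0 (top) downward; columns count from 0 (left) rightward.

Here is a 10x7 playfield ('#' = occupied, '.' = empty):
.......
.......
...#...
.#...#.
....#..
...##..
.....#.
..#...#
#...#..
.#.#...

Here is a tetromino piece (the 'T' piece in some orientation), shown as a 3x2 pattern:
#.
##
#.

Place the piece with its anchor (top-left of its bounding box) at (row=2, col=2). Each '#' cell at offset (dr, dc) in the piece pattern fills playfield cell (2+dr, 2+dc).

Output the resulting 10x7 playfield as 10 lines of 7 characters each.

Fill (2+0,2+0) = (2,2)
Fill (2+1,2+0) = (3,2)
Fill (2+1,2+1) = (3,3)
Fill (2+2,2+0) = (4,2)

Answer: .......
.......
..##...
.###.#.
..#.#..
...##..
.....#.
..#...#
#...#..
.#.#...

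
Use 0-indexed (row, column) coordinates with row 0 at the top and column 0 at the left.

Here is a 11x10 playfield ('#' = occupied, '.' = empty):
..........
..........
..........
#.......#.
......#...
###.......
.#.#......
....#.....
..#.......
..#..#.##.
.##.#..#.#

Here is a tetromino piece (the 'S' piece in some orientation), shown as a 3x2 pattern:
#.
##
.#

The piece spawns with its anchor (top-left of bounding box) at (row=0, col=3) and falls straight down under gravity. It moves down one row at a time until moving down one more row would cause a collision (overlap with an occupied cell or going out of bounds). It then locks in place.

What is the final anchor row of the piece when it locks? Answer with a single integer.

Answer: 4

Derivation:
Spawn at (row=0, col=3). Try each row:
  row 0: fits
  row 1: fits
  row 2: fits
  row 3: fits
  row 4: fits
  row 5: blocked -> lock at row 4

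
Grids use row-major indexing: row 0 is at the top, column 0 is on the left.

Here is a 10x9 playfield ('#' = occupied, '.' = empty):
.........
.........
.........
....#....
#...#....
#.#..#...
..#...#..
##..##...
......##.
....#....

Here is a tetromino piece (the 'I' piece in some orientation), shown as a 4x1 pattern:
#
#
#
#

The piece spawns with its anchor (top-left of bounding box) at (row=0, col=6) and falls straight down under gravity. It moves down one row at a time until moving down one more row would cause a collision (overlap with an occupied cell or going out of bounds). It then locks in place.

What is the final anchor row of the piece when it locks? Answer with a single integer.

Answer: 2

Derivation:
Spawn at (row=0, col=6). Try each row:
  row 0: fits
  row 1: fits
  row 2: fits
  row 3: blocked -> lock at row 2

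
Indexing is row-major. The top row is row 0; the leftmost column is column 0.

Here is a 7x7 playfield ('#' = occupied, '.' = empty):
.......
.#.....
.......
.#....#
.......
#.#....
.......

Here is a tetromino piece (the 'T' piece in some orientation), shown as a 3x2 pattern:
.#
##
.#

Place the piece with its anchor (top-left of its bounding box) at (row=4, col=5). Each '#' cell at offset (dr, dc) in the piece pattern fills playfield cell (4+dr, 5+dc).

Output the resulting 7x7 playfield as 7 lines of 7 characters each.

Answer: .......
.#.....
.......
.#....#
......#
#.#..##
......#

Derivation:
Fill (4+0,5+1) = (4,6)
Fill (4+1,5+0) = (5,5)
Fill (4+1,5+1) = (5,6)
Fill (4+2,5+1) = (6,6)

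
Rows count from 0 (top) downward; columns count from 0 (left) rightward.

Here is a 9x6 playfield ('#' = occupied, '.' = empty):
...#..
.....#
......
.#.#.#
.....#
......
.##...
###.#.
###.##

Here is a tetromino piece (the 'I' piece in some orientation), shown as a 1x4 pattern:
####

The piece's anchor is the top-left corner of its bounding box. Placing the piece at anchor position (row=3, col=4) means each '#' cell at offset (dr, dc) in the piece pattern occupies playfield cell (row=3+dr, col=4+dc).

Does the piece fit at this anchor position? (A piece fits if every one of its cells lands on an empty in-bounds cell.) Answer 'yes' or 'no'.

Check each piece cell at anchor (3, 4):
  offset (0,0) -> (3,4): empty -> OK
  offset (0,1) -> (3,5): occupied ('#') -> FAIL
  offset (0,2) -> (3,6): out of bounds -> FAIL
  offset (0,3) -> (3,7): out of bounds -> FAIL
All cells valid: no

Answer: no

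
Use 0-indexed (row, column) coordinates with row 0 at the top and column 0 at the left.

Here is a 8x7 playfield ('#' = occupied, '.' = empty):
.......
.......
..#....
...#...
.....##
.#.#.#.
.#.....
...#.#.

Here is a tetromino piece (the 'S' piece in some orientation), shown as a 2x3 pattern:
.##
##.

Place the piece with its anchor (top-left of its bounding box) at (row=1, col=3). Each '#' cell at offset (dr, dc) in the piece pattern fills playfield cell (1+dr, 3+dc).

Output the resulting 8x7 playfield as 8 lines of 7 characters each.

Fill (1+0,3+1) = (1,4)
Fill (1+0,3+2) = (1,5)
Fill (1+1,3+0) = (2,3)
Fill (1+1,3+1) = (2,4)

Answer: .......
....##.
..###..
...#...
.....##
.#.#.#.
.#.....
...#.#.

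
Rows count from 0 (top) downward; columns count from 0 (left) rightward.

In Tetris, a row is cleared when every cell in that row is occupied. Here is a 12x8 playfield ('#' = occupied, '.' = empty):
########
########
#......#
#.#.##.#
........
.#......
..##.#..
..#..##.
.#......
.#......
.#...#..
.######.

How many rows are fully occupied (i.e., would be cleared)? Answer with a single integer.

Answer: 2

Derivation:
Check each row:
  row 0: 0 empty cells -> FULL (clear)
  row 1: 0 empty cells -> FULL (clear)
  row 2: 6 empty cells -> not full
  row 3: 3 empty cells -> not full
  row 4: 8 empty cells -> not full
  row 5: 7 empty cells -> not full
  row 6: 5 empty cells -> not full
  row 7: 5 empty cells -> not full
  row 8: 7 empty cells -> not full
  row 9: 7 empty cells -> not full
  row 10: 6 empty cells -> not full
  row 11: 2 empty cells -> not full
Total rows cleared: 2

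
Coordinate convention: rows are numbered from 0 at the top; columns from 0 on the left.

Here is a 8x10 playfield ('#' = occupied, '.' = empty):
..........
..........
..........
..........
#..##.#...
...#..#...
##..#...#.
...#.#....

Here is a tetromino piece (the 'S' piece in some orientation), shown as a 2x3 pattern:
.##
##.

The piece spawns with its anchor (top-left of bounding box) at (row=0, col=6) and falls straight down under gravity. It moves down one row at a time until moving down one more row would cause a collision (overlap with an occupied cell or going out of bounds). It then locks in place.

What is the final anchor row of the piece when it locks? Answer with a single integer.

Answer: 2

Derivation:
Spawn at (row=0, col=6). Try each row:
  row 0: fits
  row 1: fits
  row 2: fits
  row 3: blocked -> lock at row 2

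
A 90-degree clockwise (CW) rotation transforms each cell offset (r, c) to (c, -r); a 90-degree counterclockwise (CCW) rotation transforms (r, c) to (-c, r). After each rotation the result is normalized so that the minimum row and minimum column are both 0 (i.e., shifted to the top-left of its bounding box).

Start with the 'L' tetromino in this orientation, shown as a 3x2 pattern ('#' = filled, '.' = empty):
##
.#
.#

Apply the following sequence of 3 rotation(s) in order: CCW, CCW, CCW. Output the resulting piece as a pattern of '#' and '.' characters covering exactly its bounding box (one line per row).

Answer: ..#
###

Derivation:
Start:
##
.#
.#
After rotation 1 (CCW):
###
#..
After rotation 2 (CCW):
#.
#.
##
After rotation 3 (CCW):
..#
###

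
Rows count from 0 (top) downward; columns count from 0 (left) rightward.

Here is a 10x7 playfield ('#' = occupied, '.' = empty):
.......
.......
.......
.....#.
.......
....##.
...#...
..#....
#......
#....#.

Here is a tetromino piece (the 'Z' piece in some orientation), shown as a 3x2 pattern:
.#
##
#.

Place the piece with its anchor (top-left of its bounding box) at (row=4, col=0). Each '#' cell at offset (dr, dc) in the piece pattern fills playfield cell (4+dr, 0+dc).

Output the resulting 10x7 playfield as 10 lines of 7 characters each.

Fill (4+0,0+1) = (4,1)
Fill (4+1,0+0) = (5,0)
Fill (4+1,0+1) = (5,1)
Fill (4+2,0+0) = (6,0)

Answer: .......
.......
.......
.....#.
.#.....
##..##.
#..#...
..#....
#......
#....#.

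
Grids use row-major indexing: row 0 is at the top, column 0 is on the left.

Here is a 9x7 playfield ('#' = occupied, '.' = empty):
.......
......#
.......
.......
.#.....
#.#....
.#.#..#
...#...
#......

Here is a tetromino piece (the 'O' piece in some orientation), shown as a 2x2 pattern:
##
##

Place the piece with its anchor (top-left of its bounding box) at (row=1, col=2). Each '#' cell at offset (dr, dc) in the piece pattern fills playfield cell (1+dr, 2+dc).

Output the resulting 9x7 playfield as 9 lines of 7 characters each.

Answer: .......
..##..#
..##...
.......
.#.....
#.#....
.#.#..#
...#...
#......

Derivation:
Fill (1+0,2+0) = (1,2)
Fill (1+0,2+1) = (1,3)
Fill (1+1,2+0) = (2,2)
Fill (1+1,2+1) = (2,3)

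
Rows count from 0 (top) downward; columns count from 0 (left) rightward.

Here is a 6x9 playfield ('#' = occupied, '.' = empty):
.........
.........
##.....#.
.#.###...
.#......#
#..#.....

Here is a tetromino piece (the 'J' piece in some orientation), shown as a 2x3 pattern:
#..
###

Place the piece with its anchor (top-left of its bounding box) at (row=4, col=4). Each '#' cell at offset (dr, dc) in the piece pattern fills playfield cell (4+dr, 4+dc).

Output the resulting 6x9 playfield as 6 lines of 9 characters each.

Answer: .........
.........
##.....#.
.#.###...
.#..#...#
#..####..

Derivation:
Fill (4+0,4+0) = (4,4)
Fill (4+1,4+0) = (5,4)
Fill (4+1,4+1) = (5,5)
Fill (4+1,4+2) = (5,6)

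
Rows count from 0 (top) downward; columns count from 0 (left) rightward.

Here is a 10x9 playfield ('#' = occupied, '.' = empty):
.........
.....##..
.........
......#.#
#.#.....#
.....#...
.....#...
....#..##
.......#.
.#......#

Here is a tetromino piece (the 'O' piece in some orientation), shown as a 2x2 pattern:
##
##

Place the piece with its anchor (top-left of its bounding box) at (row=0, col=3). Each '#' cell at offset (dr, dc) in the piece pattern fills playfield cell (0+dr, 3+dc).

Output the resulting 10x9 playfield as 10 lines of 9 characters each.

Answer: ...##....
...####..
.........
......#.#
#.#.....#
.....#...
.....#...
....#..##
.......#.
.#......#

Derivation:
Fill (0+0,3+0) = (0,3)
Fill (0+0,3+1) = (0,4)
Fill (0+1,3+0) = (1,3)
Fill (0+1,3+1) = (1,4)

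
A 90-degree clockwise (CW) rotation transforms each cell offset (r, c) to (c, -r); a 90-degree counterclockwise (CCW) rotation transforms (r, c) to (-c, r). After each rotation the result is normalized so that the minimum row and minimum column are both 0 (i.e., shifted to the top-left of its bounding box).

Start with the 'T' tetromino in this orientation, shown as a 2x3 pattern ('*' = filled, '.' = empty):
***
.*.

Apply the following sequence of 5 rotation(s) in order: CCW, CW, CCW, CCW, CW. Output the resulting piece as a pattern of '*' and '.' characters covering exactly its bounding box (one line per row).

Start:
***
.*.
After rotation 1 (CCW):
*.
**
*.
After rotation 2 (CW):
***
.*.
After rotation 3 (CCW):
*.
**
*.
After rotation 4 (CCW):
.*.
***
After rotation 5 (CW):
*.
**
*.

Answer: *.
**
*.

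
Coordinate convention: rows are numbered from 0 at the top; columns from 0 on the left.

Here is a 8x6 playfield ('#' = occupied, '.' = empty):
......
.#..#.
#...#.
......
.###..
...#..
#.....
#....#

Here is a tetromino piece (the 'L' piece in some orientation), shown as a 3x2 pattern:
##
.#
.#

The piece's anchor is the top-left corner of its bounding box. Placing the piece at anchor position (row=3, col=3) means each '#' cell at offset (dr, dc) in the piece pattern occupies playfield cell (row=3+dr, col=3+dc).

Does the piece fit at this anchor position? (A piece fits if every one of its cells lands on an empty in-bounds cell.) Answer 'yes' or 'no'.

Answer: yes

Derivation:
Check each piece cell at anchor (3, 3):
  offset (0,0) -> (3,3): empty -> OK
  offset (0,1) -> (3,4): empty -> OK
  offset (1,1) -> (4,4): empty -> OK
  offset (2,1) -> (5,4): empty -> OK
All cells valid: yes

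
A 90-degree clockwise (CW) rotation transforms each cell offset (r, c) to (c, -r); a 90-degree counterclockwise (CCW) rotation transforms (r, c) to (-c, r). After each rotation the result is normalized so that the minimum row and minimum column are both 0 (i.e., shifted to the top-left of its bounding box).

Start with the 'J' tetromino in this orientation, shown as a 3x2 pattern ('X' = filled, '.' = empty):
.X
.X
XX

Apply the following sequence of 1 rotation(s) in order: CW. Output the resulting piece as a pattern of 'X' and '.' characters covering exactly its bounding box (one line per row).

Start:
.X
.X
XX
After rotation 1 (CW):
X..
XXX

Answer: X..
XXX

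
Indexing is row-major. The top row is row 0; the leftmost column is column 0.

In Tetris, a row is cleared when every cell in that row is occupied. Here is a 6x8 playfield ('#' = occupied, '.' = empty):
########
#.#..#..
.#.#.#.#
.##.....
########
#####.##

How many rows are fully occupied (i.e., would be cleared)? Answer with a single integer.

Check each row:
  row 0: 0 empty cells -> FULL (clear)
  row 1: 5 empty cells -> not full
  row 2: 4 empty cells -> not full
  row 3: 6 empty cells -> not full
  row 4: 0 empty cells -> FULL (clear)
  row 5: 1 empty cell -> not full
Total rows cleared: 2

Answer: 2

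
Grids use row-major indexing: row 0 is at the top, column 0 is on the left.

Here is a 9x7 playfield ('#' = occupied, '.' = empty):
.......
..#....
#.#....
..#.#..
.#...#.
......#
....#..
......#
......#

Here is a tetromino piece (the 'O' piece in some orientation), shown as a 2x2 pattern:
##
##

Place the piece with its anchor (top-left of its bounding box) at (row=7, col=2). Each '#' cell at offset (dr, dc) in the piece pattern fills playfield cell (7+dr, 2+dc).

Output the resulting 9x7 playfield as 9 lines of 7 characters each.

Answer: .......
..#....
#.#....
..#.#..
.#...#.
......#
....#..
..##..#
..##..#

Derivation:
Fill (7+0,2+0) = (7,2)
Fill (7+0,2+1) = (7,3)
Fill (7+1,2+0) = (8,2)
Fill (7+1,2+1) = (8,3)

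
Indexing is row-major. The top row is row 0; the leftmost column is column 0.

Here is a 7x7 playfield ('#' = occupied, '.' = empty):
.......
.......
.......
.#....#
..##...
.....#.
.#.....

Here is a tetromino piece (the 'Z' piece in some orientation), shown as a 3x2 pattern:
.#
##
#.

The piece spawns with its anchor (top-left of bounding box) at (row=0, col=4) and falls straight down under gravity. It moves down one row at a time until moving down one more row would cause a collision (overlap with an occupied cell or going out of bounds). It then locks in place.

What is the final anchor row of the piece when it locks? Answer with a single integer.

Answer: 3

Derivation:
Spawn at (row=0, col=4). Try each row:
  row 0: fits
  row 1: fits
  row 2: fits
  row 3: fits
  row 4: blocked -> lock at row 3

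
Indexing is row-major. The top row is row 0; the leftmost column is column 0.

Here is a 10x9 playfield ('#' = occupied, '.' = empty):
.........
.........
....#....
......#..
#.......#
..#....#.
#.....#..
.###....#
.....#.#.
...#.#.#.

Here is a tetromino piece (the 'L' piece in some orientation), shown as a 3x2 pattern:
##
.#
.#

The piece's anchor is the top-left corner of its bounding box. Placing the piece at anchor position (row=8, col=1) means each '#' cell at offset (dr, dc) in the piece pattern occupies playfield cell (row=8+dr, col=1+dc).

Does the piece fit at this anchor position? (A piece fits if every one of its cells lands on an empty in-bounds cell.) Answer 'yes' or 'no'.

Check each piece cell at anchor (8, 1):
  offset (0,0) -> (8,1): empty -> OK
  offset (0,1) -> (8,2): empty -> OK
  offset (1,1) -> (9,2): empty -> OK
  offset (2,1) -> (10,2): out of bounds -> FAIL
All cells valid: no

Answer: no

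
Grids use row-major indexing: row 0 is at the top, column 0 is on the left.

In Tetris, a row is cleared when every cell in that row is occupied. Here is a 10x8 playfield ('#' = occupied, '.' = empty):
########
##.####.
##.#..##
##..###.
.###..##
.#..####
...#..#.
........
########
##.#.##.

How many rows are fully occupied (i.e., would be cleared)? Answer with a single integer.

Check each row:
  row 0: 0 empty cells -> FULL (clear)
  row 1: 2 empty cells -> not full
  row 2: 3 empty cells -> not full
  row 3: 3 empty cells -> not full
  row 4: 3 empty cells -> not full
  row 5: 3 empty cells -> not full
  row 6: 6 empty cells -> not full
  row 7: 8 empty cells -> not full
  row 8: 0 empty cells -> FULL (clear)
  row 9: 3 empty cells -> not full
Total rows cleared: 2

Answer: 2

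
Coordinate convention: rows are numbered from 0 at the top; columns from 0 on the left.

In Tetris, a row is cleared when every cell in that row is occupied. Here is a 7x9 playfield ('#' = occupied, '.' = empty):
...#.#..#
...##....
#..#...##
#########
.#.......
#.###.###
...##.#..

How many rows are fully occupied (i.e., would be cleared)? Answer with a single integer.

Answer: 1

Derivation:
Check each row:
  row 0: 6 empty cells -> not full
  row 1: 7 empty cells -> not full
  row 2: 5 empty cells -> not full
  row 3: 0 empty cells -> FULL (clear)
  row 4: 8 empty cells -> not full
  row 5: 2 empty cells -> not full
  row 6: 6 empty cells -> not full
Total rows cleared: 1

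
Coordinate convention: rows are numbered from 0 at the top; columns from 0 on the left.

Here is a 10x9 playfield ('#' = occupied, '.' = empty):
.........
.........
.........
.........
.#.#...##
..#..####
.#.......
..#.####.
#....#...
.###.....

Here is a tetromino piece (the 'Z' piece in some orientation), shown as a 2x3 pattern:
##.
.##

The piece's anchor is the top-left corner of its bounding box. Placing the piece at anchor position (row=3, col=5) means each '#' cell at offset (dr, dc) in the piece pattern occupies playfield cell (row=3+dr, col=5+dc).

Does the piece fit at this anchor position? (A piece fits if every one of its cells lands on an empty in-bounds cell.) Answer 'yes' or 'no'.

Answer: no

Derivation:
Check each piece cell at anchor (3, 5):
  offset (0,0) -> (3,5): empty -> OK
  offset (0,1) -> (3,6): empty -> OK
  offset (1,1) -> (4,6): empty -> OK
  offset (1,2) -> (4,7): occupied ('#') -> FAIL
All cells valid: no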